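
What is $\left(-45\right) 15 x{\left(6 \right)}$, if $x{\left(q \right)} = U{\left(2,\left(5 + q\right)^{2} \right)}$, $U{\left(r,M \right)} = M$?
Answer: $-81675$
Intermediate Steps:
$x{\left(q \right)} = \left(5 + q\right)^{2}$
$\left(-45\right) 15 x{\left(6 \right)} = \left(-45\right) 15 \left(5 + 6\right)^{2} = - 675 \cdot 11^{2} = \left(-675\right) 121 = -81675$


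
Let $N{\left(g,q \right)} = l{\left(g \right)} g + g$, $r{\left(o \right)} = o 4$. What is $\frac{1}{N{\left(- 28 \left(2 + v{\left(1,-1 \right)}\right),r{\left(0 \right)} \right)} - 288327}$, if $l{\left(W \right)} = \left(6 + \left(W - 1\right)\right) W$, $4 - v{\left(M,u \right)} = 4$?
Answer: $- \frac{1}{448319} \approx -2.2306 \cdot 10^{-6}$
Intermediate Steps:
$v{\left(M,u \right)} = 0$ ($v{\left(M,u \right)} = 4 - 4 = 0$)
$r{\left(o \right)} = 4 o$
$l{\left(W \right)} = W \left(5 + W\right)$ ($l{\left(W \right)} = \left(6 + \left(-1 + W\right)\right) W = \left(5 + W\right) W = W \left(5 + W\right)$)
$N{\left(g,q \right)} = g + g^{2} \left(5 + g\right)$ ($N{\left(g,q \right)} = g \left(5 + g\right) g + g = g^{2} \left(5 + g\right) + g = g + g^{2} \left(5 + g\right)$)
$\frac{1}{N{\left(- 28 \left(2 + v{\left(1,-1 \right)}\right),r{\left(0 \right)} \right)} - 288327} = \frac{1}{- 28 \left(2 + 0\right) \left(1 + - 28 \left(2 + 0\right) \left(5 - 28 \left(2 + 0\right)\right)\right) - 288327} = \frac{1}{\left(-28\right) 2 \left(1 + \left(-28\right) 2 \left(5 - 56\right)\right) - 288327} = \frac{1}{- 56 \left(1 - 56 \left(5 - 56\right)\right) - 288327} = \frac{1}{- 56 \left(1 - -2856\right) - 288327} = \frac{1}{- 56 \left(1 + 2856\right) - 288327} = \frac{1}{\left(-56\right) 2857 - 288327} = \frac{1}{-159992 - 288327} = \frac{1}{-448319} = - \frac{1}{448319}$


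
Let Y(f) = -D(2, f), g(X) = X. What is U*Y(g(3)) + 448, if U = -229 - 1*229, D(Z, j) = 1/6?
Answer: 1573/3 ≈ 524.33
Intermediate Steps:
D(Z, j) = 1/6
U = -458 (U = -229 - 229 = -458)
Y(f) = -1/6 (Y(f) = -1*1/6 = -1/6)
U*Y(g(3)) + 448 = -458*(-1/6) + 448 = 229/3 + 448 = 1573/3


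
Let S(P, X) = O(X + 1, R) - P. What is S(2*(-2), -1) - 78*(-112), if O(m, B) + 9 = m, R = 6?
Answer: 8731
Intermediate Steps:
O(m, B) = -9 + m
S(P, X) = -8 + X - P (S(P, X) = (-9 + (X + 1)) - P = (-9 + (1 + X)) - P = (-8 + X) - P = -8 + X - P)
S(2*(-2), -1) - 78*(-112) = (-8 - 1 - 2*(-2)) - 78*(-112) = (-8 - 1 - 1*(-4)) + 8736 = (-8 - 1 + 4) + 8736 = -5 + 8736 = 8731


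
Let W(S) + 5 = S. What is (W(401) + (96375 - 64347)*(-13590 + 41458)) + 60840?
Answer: 892617540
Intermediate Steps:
W(S) = -5 + S
(W(401) + (96375 - 64347)*(-13590 + 41458)) + 60840 = ((-5 + 401) + (96375 - 64347)*(-13590 + 41458)) + 60840 = (396 + 32028*27868) + 60840 = (396 + 892556304) + 60840 = 892556700 + 60840 = 892617540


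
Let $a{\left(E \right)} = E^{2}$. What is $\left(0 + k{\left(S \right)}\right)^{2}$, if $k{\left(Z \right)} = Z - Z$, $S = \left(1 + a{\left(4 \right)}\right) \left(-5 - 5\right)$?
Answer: $0$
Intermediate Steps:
$S = -170$ ($S = \left(1 + 4^{2}\right) \left(-5 - 5\right) = \left(1 + 16\right) \left(-10\right) = 17 \left(-10\right) = -170$)
$k{\left(Z \right)} = 0$
$\left(0 + k{\left(S \right)}\right)^{2} = \left(0 + 0\right)^{2} = 0^{2} = 0$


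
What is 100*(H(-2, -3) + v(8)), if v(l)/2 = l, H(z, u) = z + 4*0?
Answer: 1400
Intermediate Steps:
H(z, u) = z (H(z, u) = z + 0 = z)
v(l) = 2*l
100*(H(-2, -3) + v(8)) = 100*(-2 + 2*8) = 100*(-2 + 16) = 100*14 = 1400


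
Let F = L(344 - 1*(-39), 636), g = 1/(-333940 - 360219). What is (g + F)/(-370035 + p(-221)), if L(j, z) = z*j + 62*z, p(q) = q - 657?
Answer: -196460880179/257472597167 ≈ -0.76304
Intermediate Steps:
p(q) = -657 + q
g = -1/694159 (g = 1/(-694159) = -1/694159 ≈ -1.4406e-6)
L(j, z) = 62*z + j*z (L(j, z) = j*z + 62*z = 62*z + j*z)
F = 283020 (F = 636*(62 + (344 - 1*(-39))) = 636*(62 + (344 + 39)) = 636*(62 + 383) = 636*445 = 283020)
(g + F)/(-370035 + p(-221)) = (-1/694159 + 283020)/(-370035 + (-657 - 221)) = 196460880179/(694159*(-370035 - 878)) = (196460880179/694159)/(-370913) = (196460880179/694159)*(-1/370913) = -196460880179/257472597167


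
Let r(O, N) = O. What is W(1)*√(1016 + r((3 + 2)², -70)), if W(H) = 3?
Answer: 3*√1041 ≈ 96.794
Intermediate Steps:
W(1)*√(1016 + r((3 + 2)², -70)) = 3*√(1016 + (3 + 2)²) = 3*√(1016 + 5²) = 3*√(1016 + 25) = 3*√1041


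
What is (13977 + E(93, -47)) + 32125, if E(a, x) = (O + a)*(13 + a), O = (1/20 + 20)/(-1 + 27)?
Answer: 14570853/260 ≈ 56042.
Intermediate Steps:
O = 401/520 (O = (1/20 + 20)/26 = (401/20)*(1/26) = 401/520 ≈ 0.77115)
E(a, x) = (13 + a)*(401/520 + a) (E(a, x) = (401/520 + a)*(13 + a) = (13 + a)*(401/520 + a))
(13977 + E(93, -47)) + 32125 = (13977 + (401/40 + 93² + (7161/520)*93)) + 32125 = (13977 + (401/40 + 8649 + 665973/520)) + 32125 = (13977 + 2584333/260) + 32125 = 6218353/260 + 32125 = 14570853/260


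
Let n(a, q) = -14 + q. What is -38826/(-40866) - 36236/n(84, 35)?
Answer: -35238215/20433 ≈ -1724.6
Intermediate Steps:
-38826/(-40866) - 36236/n(84, 35) = -38826/(-40866) - 36236/(-14 + 35) = -38826*(-1/40866) - 36236/21 = 6471/6811 - 36236*1/21 = 6471/6811 - 36236/21 = -35238215/20433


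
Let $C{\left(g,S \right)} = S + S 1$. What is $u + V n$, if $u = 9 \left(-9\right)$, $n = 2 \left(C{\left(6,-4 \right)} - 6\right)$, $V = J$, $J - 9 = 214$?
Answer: $-6325$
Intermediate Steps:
$J = 223$ ($J = 9 + 214 = 223$)
$C{\left(g,S \right)} = 2 S$ ($C{\left(g,S \right)} = S + S = 2 S$)
$V = 223$
$n = -28$ ($n = 2 \left(2 \left(-4\right) - 6\right) = 2 \left(-8 - 6\right) = 2 \left(-14\right) = -28$)
$u = -81$
$u + V n = -81 + 223 \left(-28\right) = -81 - 6244 = -6325$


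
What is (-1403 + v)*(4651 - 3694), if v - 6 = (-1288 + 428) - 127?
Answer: -2281488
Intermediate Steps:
v = -981 (v = 6 + ((-1288 + 428) - 127) = 6 + (-860 - 127) = 6 - 987 = -981)
(-1403 + v)*(4651 - 3694) = (-1403 - 981)*(4651 - 3694) = -2384*957 = -2281488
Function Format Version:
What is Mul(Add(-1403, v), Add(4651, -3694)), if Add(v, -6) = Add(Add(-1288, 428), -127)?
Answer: -2281488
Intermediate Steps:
v = -981 (v = Add(6, Add(Add(-1288, 428), -127)) = Add(6, Add(-860, -127)) = Add(6, -987) = -981)
Mul(Add(-1403, v), Add(4651, -3694)) = Mul(Add(-1403, -981), Add(4651, -3694)) = Mul(-2384, 957) = -2281488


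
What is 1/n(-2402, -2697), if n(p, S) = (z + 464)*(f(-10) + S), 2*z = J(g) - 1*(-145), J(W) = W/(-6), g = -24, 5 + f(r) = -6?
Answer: -1/1458258 ≈ -6.8575e-7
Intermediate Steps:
f(r) = -11 (f(r) = -5 - 6 = -11)
J(W) = -W/6 (J(W) = W*(-⅙) = -W/6)
z = 149/2 (z = (-⅙*(-24) - 1*(-145))/2 = (4 + 145)/2 = (½)*149 = 149/2 ≈ 74.500)
n(p, S) = -11847/2 + 1077*S/2 (n(p, S) = (149/2 + 464)*(-11 + S) = 1077*(-11 + S)/2 = -11847/2 + 1077*S/2)
1/n(-2402, -2697) = 1/(-11847/2 + (1077/2)*(-2697)) = 1/(-11847/2 - 2904669/2) = 1/(-1458258) = -1/1458258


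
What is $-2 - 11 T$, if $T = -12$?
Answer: $130$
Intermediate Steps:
$-2 - 11 T = -2 - -132 = -2 + 132 = 130$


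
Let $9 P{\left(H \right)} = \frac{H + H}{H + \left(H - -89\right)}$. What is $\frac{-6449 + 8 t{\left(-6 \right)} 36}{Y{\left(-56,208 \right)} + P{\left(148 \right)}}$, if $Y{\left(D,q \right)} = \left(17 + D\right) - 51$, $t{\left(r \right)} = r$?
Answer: $\frac{28333305}{311554} \approx 90.942$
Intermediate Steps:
$P{\left(H \right)} = \frac{2 H}{9 \left(89 + 2 H\right)}$ ($P{\left(H \right)} = \frac{\left(H + H\right) \frac{1}{H + \left(H - -89\right)}}{9} = \frac{2 H \frac{1}{H + \left(H + 89\right)}}{9} = \frac{2 H \frac{1}{H + \left(89 + H\right)}}{9} = \frac{2 H \frac{1}{89 + 2 H}}{9} = \frac{2 H}{9 \left(89 + 2 H\right)}$)
$Y{\left(D,q \right)} = -34 + D$
$\frac{-6449 + 8 t{\left(-6 \right)} 36}{Y{\left(-56,208 \right)} + P{\left(148 \right)}} = \frac{-6449 + 8 \left(-6\right) 36}{\left(-34 - 56\right) + \frac{2}{9} \cdot 148 \frac{1}{89 + 2 \cdot 148}} = \frac{-6449 - 1728}{-90 + \frac{2}{9} \cdot 148 \frac{1}{89 + 296}} = \frac{-6449 - 1728}{-90 + \frac{2}{9} \cdot 148 \cdot \frac{1}{385}} = - \frac{8177}{-90 + \frac{2}{9} \cdot 148 \cdot \frac{1}{385}} = - \frac{8177}{-90 + \frac{296}{3465}} = - \frac{8177}{- \frac{311554}{3465}} = \left(-8177\right) \left(- \frac{3465}{311554}\right) = \frac{28333305}{311554}$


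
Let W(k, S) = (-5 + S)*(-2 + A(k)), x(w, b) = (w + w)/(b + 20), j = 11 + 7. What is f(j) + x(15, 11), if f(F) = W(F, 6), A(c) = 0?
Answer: -32/31 ≈ -1.0323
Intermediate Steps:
j = 18
x(w, b) = 2*w/(20 + b) (x(w, b) = (2*w)/(20 + b) = 2*w/(20 + b))
W(k, S) = 10 - 2*S (W(k, S) = (-5 + S)*(-2 + 0) = (-5 + S)*(-2) = 10 - 2*S)
f(F) = -2 (f(F) = 10 - 2*6 = 10 - 12 = -2)
f(j) + x(15, 11) = -2 + 2*15/(20 + 11) = -2 + 2*15/31 = -2 + 2*15*(1/31) = -2 + 30/31 = -32/31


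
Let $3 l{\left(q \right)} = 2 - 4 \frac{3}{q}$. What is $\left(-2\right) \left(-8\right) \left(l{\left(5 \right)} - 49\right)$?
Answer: $- \frac{11792}{15} \approx -786.13$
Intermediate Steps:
$l{\left(q \right)} = \frac{2}{3} - \frac{4}{q}$ ($l{\left(q \right)} = \frac{2 - 4 \frac{3}{q}}{3} = \frac{2 - \frac{12}{q}}{3} = \frac{2}{3} - \frac{4}{q}$)
$\left(-2\right) \left(-8\right) \left(l{\left(5 \right)} - 49\right) = \left(-2\right) \left(-8\right) \left(\left(\frac{2}{3} - \frac{4}{5}\right) - 49\right) = 16 \left(\left(\frac{2}{3} - \frac{4}{5}\right) - 49\right) = 16 \left(- \frac{2}{15} - 49\right) = 16 \left(- \frac{737}{15}\right) = - \frac{11792}{15}$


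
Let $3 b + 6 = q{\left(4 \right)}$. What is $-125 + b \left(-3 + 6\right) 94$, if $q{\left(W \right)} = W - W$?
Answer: $-689$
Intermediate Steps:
$q{\left(W \right)} = 0$
$b = -2$ ($b = -2 + \frac{1}{3} \cdot 0 = -2 + 0 = -2$)
$-125 + b \left(-3 + 6\right) 94 = -125 + - 2 \left(-3 + 6\right) 94 = -125 + \left(-2\right) 3 \cdot 94 = -125 - 564 = -689$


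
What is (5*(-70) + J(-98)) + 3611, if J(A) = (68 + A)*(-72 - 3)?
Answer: 5511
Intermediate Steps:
J(A) = -5100 - 75*A (J(A) = (68 + A)*(-75) = -5100 - 75*A)
(5*(-70) + J(-98)) + 3611 = (5*(-70) + (-5100 - 75*(-98))) + 3611 = (-350 + (-5100 + 7350)) + 3611 = (-350 + 2250) + 3611 = 1900 + 3611 = 5511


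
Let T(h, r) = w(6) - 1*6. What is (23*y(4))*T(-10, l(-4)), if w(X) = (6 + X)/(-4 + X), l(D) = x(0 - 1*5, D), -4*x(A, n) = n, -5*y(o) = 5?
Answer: 0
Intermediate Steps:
y(o) = -1 (y(o) = -⅕*5 = -1)
x(A, n) = -n/4
l(D) = -D/4
w(X) = (6 + X)/(-4 + X)
T(h, r) = 0 (T(h, r) = (6 + 6)/(-4 + 6) - 1*6 = 12/2 - 6 = (½)*12 - 6 = 6 - 6 = 0)
(23*y(4))*T(-10, l(-4)) = (23*(-1))*0 = -23*0 = 0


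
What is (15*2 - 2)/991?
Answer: 28/991 ≈ 0.028254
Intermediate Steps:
(15*2 - 2)/991 = (30 - 2)*(1/991) = 28*(1/991) = 28/991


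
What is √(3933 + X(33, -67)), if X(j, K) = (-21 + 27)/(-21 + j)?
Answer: √15734/2 ≈ 62.718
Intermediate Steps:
X(j, K) = 6/(-21 + j)
√(3933 + X(33, -67)) = √(3933 + 6/(-21 + 33)) = √(3933 + 6/12) = √(3933 + 6*(1/12)) = √(3933 + ½) = √(7867/2) = √15734/2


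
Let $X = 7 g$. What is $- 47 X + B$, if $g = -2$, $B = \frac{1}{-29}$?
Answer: $\frac{19081}{29} \approx 657.97$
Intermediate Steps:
$B = - \frac{1}{29} \approx -0.034483$
$X = -14$ ($X = 7 \left(-2\right) = -14$)
$- 47 X + B = \left(-47\right) \left(-14\right) - \frac{1}{29} = 658 - \frac{1}{29} = \frac{19081}{29}$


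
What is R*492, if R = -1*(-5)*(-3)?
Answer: -7380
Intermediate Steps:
R = -15 (R = 5*(-3) = -15)
R*492 = -15*492 = -7380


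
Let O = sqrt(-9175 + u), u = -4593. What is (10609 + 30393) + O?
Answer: 41002 + 2*I*sqrt(3442) ≈ 41002.0 + 117.34*I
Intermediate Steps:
O = 2*I*sqrt(3442) (O = sqrt(-9175 - 4593) = sqrt(-13768) = 2*I*sqrt(3442) ≈ 117.34*I)
(10609 + 30393) + O = (10609 + 30393) + 2*I*sqrt(3442) = 41002 + 2*I*sqrt(3442)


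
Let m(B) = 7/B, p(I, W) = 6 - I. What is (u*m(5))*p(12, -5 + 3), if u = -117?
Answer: 4914/5 ≈ 982.80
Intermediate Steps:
(u*m(5))*p(12, -5 + 3) = (-819/5)*(6 - 1*12) = (-819/5)*(6 - 12) = -117*7/5*(-6) = -819/5*(-6) = 4914/5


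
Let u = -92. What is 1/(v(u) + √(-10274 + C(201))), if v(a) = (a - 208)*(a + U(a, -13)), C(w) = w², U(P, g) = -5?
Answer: 29100/846779873 - √30127/846779873 ≈ 3.4161e-5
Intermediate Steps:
v(a) = (-208 + a)*(-5 + a) (v(a) = (a - 208)*(a - 5) = (-208 + a)*(-5 + a))
1/(v(u) + √(-10274 + C(201))) = 1/((1040 + (-92)² - 213*(-92)) + √(-10274 + 201²)) = 1/((1040 + 8464 + 19596) + √(-10274 + 40401)) = 1/(29100 + √30127)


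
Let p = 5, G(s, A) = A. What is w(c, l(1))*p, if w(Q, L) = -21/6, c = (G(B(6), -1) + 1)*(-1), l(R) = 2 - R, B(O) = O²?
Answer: -35/2 ≈ -17.500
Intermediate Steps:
c = 0 (c = (-1 + 1)*(-1) = 0*(-1) = 0)
w(Q, L) = -7/2 (w(Q, L) = -21*⅙ = -7/2)
w(c, l(1))*p = -7/2*5 = -35/2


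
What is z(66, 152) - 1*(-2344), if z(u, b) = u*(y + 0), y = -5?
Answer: 2014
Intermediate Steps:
z(u, b) = -5*u (z(u, b) = u*(-5 + 0) = u*(-5) = -5*u)
z(66, 152) - 1*(-2344) = -5*66 - 1*(-2344) = -330 + 2344 = 2014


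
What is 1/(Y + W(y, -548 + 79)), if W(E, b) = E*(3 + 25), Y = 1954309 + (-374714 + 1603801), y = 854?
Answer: 1/3207308 ≈ 3.1179e-7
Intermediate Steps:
Y = 3183396 (Y = 1954309 + 1229087 = 3183396)
W(E, b) = 28*E (W(E, b) = E*28 = 28*E)
1/(Y + W(y, -548 + 79)) = 1/(3183396 + 28*854) = 1/(3183396 + 23912) = 1/3207308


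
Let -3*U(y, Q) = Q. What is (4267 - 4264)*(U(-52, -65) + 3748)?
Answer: 11309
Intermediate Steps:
U(y, Q) = -Q/3
(4267 - 4264)*(U(-52, -65) + 3748) = (4267 - 4264)*(-⅓*(-65) + 3748) = 3*(65/3 + 3748) = 3*(11309/3) = 11309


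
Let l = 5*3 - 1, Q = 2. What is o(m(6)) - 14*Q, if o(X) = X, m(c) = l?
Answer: -14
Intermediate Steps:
l = 14 (l = 15 - 1 = 14)
m(c) = 14
o(m(6)) - 14*Q = 14 - 14*2 = 14 - 28 = -14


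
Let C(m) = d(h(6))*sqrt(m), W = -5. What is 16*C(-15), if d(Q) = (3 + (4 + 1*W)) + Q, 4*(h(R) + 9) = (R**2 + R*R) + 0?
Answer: 176*I*sqrt(15) ≈ 681.65*I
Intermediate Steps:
h(R) = -9 + R**2/2 (h(R) = -9 + ((R**2 + R*R) + 0)/4 = -9 + ((R**2 + R**2) + 0)/4 = -9 + (2*R**2 + 0)/4 = -9 + (2*R**2)/4 = -9 + R**2/2)
d(Q) = 2 + Q (d(Q) = (3 + (4 + 1*(-5))) + Q = (3 + (4 - 5)) + Q = (3 - 1) + Q = 2 + Q)
C(m) = 11*sqrt(m) (C(m) = (2 + (-9 + (1/2)*6**2))*sqrt(m) = (2 + (-9 + (1/2)*36))*sqrt(m) = (2 + (-9 + 18))*sqrt(m) = (2 + 9)*sqrt(m) = 11*sqrt(m))
16*C(-15) = 16*(11*sqrt(-15)) = 16*(11*(I*sqrt(15))) = 16*(11*I*sqrt(15)) = 176*I*sqrt(15)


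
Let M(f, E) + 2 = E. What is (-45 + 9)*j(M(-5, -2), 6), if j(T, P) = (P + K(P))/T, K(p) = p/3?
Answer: 72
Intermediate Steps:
M(f, E) = -2 + E
K(p) = p/3 (K(p) = p*(⅓) = p/3)
j(T, P) = 4*P/(3*T) (j(T, P) = (P + P/3)/T = (4*P/3)/T = 4*P/(3*T))
(-45 + 9)*j(M(-5, -2), 6) = (-45 + 9)*((4/3)*6/(-2 - 2)) = -48*6/(-4) = -48*6*(-1)/4 = -36*(-2) = 72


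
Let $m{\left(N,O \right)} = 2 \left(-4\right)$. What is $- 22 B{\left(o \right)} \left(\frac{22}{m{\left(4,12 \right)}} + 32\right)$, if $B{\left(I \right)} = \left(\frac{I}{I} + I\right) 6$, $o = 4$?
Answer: $-19305$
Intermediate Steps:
$m{\left(N,O \right)} = -8$
$B{\left(I \right)} = 6 + 6 I$ ($B{\left(I \right)} = \left(1 + I\right) 6 = 6 + 6 I$)
$- 22 B{\left(o \right)} \left(\frac{22}{m{\left(4,12 \right)}} + 32\right) = - 22 \left(6 + 6 \cdot 4\right) \left(\frac{22}{-8} + 32\right) = - 22 \left(6 + 24\right) \left(22 \left(- \frac{1}{8}\right) + 32\right) = \left(-22\right) 30 \left(- \frac{11}{4} + 32\right) = \left(-660\right) \frac{117}{4} = -19305$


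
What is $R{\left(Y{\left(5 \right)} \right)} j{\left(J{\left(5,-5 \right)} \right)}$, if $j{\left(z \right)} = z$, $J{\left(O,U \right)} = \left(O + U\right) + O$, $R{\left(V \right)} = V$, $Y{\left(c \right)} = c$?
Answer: $25$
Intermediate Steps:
$J{\left(O,U \right)} = U + 2 O$
$R{\left(Y{\left(5 \right)} \right)} j{\left(J{\left(5,-5 \right)} \right)} = 5 \left(-5 + 2 \cdot 5\right) = 5 \left(-5 + 10\right) = 5 \cdot 5 = 25$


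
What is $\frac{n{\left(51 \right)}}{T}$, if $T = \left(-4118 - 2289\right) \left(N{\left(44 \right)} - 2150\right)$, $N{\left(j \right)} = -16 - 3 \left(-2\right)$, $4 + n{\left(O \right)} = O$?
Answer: $\frac{47}{13839120} \approx 3.3962 \cdot 10^{-6}$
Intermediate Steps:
$n{\left(O \right)} = -4 + O$
$N{\left(j \right)} = -10$ ($N{\left(j \right)} = -16 - -6 = -16 + 6 = -10$)
$T = 13839120$ ($T = \left(-4118 - 2289\right) \left(-10 - 2150\right) = \left(-6407\right) \left(-2160\right) = 13839120$)
$\frac{n{\left(51 \right)}}{T} = \frac{-4 + 51}{13839120} = 47 \cdot \frac{1}{13839120} = \frac{47}{13839120}$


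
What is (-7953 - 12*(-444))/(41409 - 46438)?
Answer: 2625/5029 ≈ 0.52197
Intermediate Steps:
(-7953 - 12*(-444))/(41409 - 46438) = (-7953 + 5328)/(-5029) = -2625*(-1/5029) = 2625/5029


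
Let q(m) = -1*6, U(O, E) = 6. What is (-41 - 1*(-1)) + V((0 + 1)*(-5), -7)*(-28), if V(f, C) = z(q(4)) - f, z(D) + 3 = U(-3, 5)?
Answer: -264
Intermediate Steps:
q(m) = -6
z(D) = 3 (z(D) = -3 + 6 = 3)
V(f, C) = 3 - f
(-41 - 1*(-1)) + V((0 + 1)*(-5), -7)*(-28) = (-41 - 1*(-1)) + (3 - (0 + 1)*(-5))*(-28) = (-41 + 1) + (3 - (-5))*(-28) = -40 + (3 - 1*(-5))*(-28) = -40 + (3 + 5)*(-28) = -40 + 8*(-28) = -40 - 224 = -264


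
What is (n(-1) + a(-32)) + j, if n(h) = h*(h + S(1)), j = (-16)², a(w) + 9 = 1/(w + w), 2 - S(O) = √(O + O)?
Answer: 15743/64 + √2 ≈ 247.40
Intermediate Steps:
S(O) = 2 - √2*√O (S(O) = 2 - √(O + O) = 2 - √(2*O) = 2 - √2*√O)
a(w) = -9 + 1/(2*w) (a(w) = -9 + 1/(w + w) = -9 + 1/(2*w))
j = 256
n(h) = h*(2 + h - √2) (n(h) = h*(h + (2 - √2*√1)) = h*(h + (2 - 1*√2*1)) = h*(h + (2 - √2)) = h*(2 + h - √2))
(n(-1) + a(-32)) + j = (-(2 - 1 - √2) + (-9 + (½)/(-32))) + 256 = (-(1 - √2) + (-9 + (½)*(-1/32))) + 256 = ((-1 + √2) + (-9 - 1/64)) + 256 = ((-1 + √2) - 577/64) + 256 = (-641/64 + √2) + 256 = 15743/64 + √2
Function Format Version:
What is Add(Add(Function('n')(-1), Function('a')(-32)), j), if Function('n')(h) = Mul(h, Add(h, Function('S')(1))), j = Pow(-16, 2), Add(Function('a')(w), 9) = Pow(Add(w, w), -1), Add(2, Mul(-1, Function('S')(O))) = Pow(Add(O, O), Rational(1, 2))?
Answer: Add(Rational(15743, 64), Pow(2, Rational(1, 2))) ≈ 247.40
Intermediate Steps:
Function('S')(O) = Add(2, Mul(-1, Pow(2, Rational(1, 2)), Pow(O, Rational(1, 2)))) (Function('S')(O) = Add(2, Mul(-1, Pow(Add(O, O), Rational(1, 2)))) = Add(2, Mul(-1, Pow(Mul(2, O), Rational(1, 2)))) = Add(2, Mul(-1, Mul(Pow(2, Rational(1, 2)), Pow(O, Rational(1, 2))))) = Add(2, Mul(-1, Pow(2, Rational(1, 2)), Pow(O, Rational(1, 2)))))
Function('a')(w) = Add(-9, Mul(Rational(1, 2), Pow(w, -1))) (Function('a')(w) = Add(-9, Pow(Add(w, w), -1)) = Add(-9, Pow(Mul(2, w), -1)) = Add(-9, Mul(Rational(1, 2), Pow(w, -1))))
j = 256
Function('n')(h) = Mul(h, Add(2, h, Mul(-1, Pow(2, Rational(1, 2))))) (Function('n')(h) = Mul(h, Add(h, Add(2, Mul(-1, Pow(2, Rational(1, 2)), Pow(1, Rational(1, 2)))))) = Mul(h, Add(h, Add(2, Mul(-1, Pow(2, Rational(1, 2)), 1)))) = Mul(h, Add(h, Add(2, Mul(-1, Pow(2, Rational(1, 2)))))) = Mul(h, Add(2, h, Mul(-1, Pow(2, Rational(1, 2))))))
Add(Add(Function('n')(-1), Function('a')(-32)), j) = Add(Add(Mul(-1, Add(2, -1, Mul(-1, Pow(2, Rational(1, 2))))), Add(-9, Mul(Rational(1, 2), Pow(-32, -1)))), 256) = Add(Add(Mul(-1, Add(1, Mul(-1, Pow(2, Rational(1, 2))))), Add(-9, Mul(Rational(1, 2), Rational(-1, 32)))), 256) = Add(Add(Add(-1, Pow(2, Rational(1, 2))), Add(-9, Rational(-1, 64))), 256) = Add(Add(Add(-1, Pow(2, Rational(1, 2))), Rational(-577, 64)), 256) = Add(Add(Rational(-641, 64), Pow(2, Rational(1, 2))), 256) = Add(Rational(15743, 64), Pow(2, Rational(1, 2)))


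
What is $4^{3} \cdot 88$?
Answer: $5632$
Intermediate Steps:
$4^{3} \cdot 88 = 64 \cdot 88 = 5632$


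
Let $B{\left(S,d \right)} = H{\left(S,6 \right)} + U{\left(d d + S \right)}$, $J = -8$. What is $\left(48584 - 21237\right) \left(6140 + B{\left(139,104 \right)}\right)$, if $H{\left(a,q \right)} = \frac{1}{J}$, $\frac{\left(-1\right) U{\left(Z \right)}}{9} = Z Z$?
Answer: $- \frac{236300413775307}{8} \approx -2.9538 \cdot 10^{13}$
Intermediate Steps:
$U{\left(Z \right)} = - 9 Z^{2}$ ($U{\left(Z \right)} = - 9 Z Z = - 9 Z^{2}$)
$H{\left(a,q \right)} = - \frac{1}{8}$ ($H{\left(a,q \right)} = \frac{1}{-8} = - \frac{1}{8}$)
$B{\left(S,d \right)} = - \frac{1}{8} - 9 \left(S + d^{2}\right)^{2}$ ($B{\left(S,d \right)} = - \frac{1}{8} - 9 \left(d d + S\right)^{2} = - \frac{1}{8} - 9 \left(d^{2} + S\right)^{2} = - \frac{1}{8} - 9 \left(S + d^{2}\right)^{2}$)
$\left(48584 - 21237\right) \left(6140 + B{\left(139,104 \right)}\right) = \left(48584 - 21237\right) \left(6140 - \left(\frac{1}{8} + 9 \left(139 + 104^{2}\right)^{2}\right)\right) = 27347 \left(6140 - \left(\frac{1}{8} + 9 \left(139 + 10816\right)^{2}\right)\right) = 27347 \left(6140 - \left(\frac{1}{8} + 9 \cdot 10955^{2}\right)\right) = 27347 \left(6140 - \frac{8640865801}{8}\right) = 27347 \left(- \frac{8640816681}{8}\right) = - \frac{236300413775307}{8}$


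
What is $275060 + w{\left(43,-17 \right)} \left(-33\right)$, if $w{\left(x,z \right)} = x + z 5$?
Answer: $276446$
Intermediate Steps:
$w{\left(x,z \right)} = x + 5 z$
$275060 + w{\left(43,-17 \right)} \left(-33\right) = 275060 + \left(43 + 5 \left(-17\right)\right) \left(-33\right) = 275060 + \left(43 - 85\right) \left(-33\right) = 275060 - -1386 = 275060 + 1386 = 276446$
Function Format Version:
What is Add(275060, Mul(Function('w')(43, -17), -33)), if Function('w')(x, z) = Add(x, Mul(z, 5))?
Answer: 276446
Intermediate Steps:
Function('w')(x, z) = Add(x, Mul(5, z))
Add(275060, Mul(Function('w')(43, -17), -33)) = Add(275060, Mul(Add(43, Mul(5, -17)), -33)) = Add(275060, Mul(Add(43, -85), -33)) = Add(275060, Mul(-42, -33)) = Add(275060, 1386) = 276446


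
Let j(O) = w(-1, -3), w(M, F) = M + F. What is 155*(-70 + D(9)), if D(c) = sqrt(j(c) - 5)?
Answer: -10850 + 465*I ≈ -10850.0 + 465.0*I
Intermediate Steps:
w(M, F) = F + M
j(O) = -4 (j(O) = -3 - 1 = -4)
D(c) = 3*I (D(c) = sqrt(-4 - 5) = sqrt(-9) = 3*I)
155*(-70 + D(9)) = 155*(-70 + 3*I) = -10850 + 465*I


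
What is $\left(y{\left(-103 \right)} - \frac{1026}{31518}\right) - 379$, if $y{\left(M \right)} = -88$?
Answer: $- \frac{817774}{1751} \approx -467.03$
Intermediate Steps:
$\left(y{\left(-103 \right)} - \frac{1026}{31518}\right) - 379 = \left(-88 - \frac{1026}{31518}\right) - 379 = \left(-88 - \frac{57}{1751}\right) - 379 = - \frac{154145}{1751} - 379 = - \frac{817774}{1751}$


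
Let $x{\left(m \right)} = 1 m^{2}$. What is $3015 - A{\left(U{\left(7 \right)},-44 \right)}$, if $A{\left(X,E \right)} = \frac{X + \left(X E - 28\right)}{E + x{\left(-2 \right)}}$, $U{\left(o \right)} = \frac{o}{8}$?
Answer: $\frac{192855}{64} \approx 3013.4$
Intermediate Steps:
$x{\left(m \right)} = m^{2}$
$U{\left(o \right)} = \frac{o}{8}$ ($U{\left(o \right)} = o \frac{1}{8} = \frac{o}{8}$)
$A{\left(X,E \right)} = \frac{-28 + X + E X}{4 + E}$ ($A{\left(X,E \right)} = \frac{X + \left(X E - 28\right)}{E + \left(-2\right)^{2}} = \frac{X + \left(E X - 28\right)}{E + 4} = \frac{X + \left(-28 + E X\right)}{4 + E} = \frac{-28 + X + E X}{4 + E}$)
$3015 - A{\left(U{\left(7 \right)},-44 \right)} = 3015 - \frac{-28 + \frac{1}{8} \cdot 7 - 44 \cdot \frac{1}{8} \cdot 7}{4 - 44} = 3015 - \frac{-28 + \frac{7}{8} - \frac{77}{2}}{-40} = 3015 - - \frac{-28 + \frac{7}{8} - \frac{77}{2}}{40} = 3015 - \left(- \frac{1}{40}\right) \left(- \frac{525}{8}\right) = 3015 - \frac{105}{64} = \frac{192855}{64}$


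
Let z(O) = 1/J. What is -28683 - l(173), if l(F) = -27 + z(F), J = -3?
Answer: -85967/3 ≈ -28656.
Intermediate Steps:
z(O) = -1/3 (z(O) = 1/(-3) = -1/3)
l(F) = -82/3 (l(F) = -27 - 1/3 = -82/3)
-28683 - l(173) = -28683 - 1*(-82/3) = -28683 + 82/3 = -85967/3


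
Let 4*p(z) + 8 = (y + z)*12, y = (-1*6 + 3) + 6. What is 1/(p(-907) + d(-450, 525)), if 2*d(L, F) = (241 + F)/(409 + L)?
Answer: -41/111657 ≈ -0.00036720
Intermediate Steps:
y = 3 (y = (-6 + 3) + 6 = -3 + 6 = 3)
p(z) = 7 + 3*z (p(z) = -2 + ((3 + z)*12)/4 = -2 + (36 + 12*z)/4 = -2 + (9 + 3*z) = 7 + 3*z)
d(L, F) = (241 + F)/(2*(409 + L)) (d(L, F) = ((241 + F)/(409 + L))/2 = (241 + F)/(2*(409 + L)))
1/(p(-907) + d(-450, 525)) = 1/((7 + 3*(-907)) + (241 + 525)/(2*(409 - 450))) = 1/((7 - 2721) + (1/2)*766/(-41)) = 1/(-2714 + (1/2)*(-1/41)*766) = 1/(-2714 - 383/41) = 1/(-111657/41) = -41/111657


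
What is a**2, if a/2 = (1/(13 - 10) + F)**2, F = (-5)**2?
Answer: 133448704/81 ≈ 1.6475e+6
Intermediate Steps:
F = 25
a = 11552/9 (a = 2*(1/(13 - 10) + 25)**2 = 2*(1/3 + 25)**2 = 2*(76/3)**2 = 2*(5776/9) = 11552/9 ≈ 1283.6)
a**2 = (11552/9)**2 = 133448704/81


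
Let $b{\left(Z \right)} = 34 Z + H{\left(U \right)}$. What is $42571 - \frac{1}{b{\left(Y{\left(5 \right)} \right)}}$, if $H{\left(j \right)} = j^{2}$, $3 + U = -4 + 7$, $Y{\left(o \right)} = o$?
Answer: $\frac{7237069}{170} \approx 42571.0$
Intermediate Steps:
$U = 0$ ($U = -3 + \left(-4 + 7\right) = -3 + 3 = 0$)
$b{\left(Z \right)} = 34 Z$ ($b{\left(Z \right)} = 34 Z + 0^{2} = 34 Z + 0 = 34 Z$)
$42571 - \frac{1}{b{\left(Y{\left(5 \right)} \right)}} = 42571 - \frac{1}{34 \cdot 5} = 42571 - \frac{1}{170} = \frac{7237069}{170}$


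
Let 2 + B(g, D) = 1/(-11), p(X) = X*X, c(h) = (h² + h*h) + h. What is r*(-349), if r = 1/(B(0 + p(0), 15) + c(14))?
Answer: -3839/4443 ≈ -0.86406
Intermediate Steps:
c(h) = h + 2*h² (c(h) = (h² + h²) + h = 2*h² + h = h + 2*h²)
p(X) = X²
B(g, D) = -23/11 (B(g, D) = -2 + 1/(-11) = -2 - 1/11 = -23/11)
r = 11/4443 (r = 1/(-23/11 + 14*(1 + 2*14)) = 1/(-23/11 + 14*(1 + 28)) = 1/(-23/11 + 14*29) = 1/(-23/11 + 406) = 1/(4443/11) = 11/4443 ≈ 0.0024758)
r*(-349) = (11/4443)*(-349) = -3839/4443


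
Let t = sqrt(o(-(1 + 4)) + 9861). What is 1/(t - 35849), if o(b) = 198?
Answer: -35849/1285140742 - sqrt(10059)/1285140742 ≈ -2.7973e-5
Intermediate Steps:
t = sqrt(10059) (t = sqrt(198 + 9861) = sqrt(10059) ≈ 100.29)
1/(t - 35849) = 1/(sqrt(10059) - 35849) = 1/(-35849 + sqrt(10059))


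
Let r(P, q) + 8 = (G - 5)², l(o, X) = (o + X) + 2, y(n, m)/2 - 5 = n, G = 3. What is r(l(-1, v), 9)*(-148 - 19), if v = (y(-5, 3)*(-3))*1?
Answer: 668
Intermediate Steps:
y(n, m) = 10 + 2*n
v = 0 (v = ((10 + 2*(-5))*(-3))*1 = ((10 - 10)*(-3))*1 = (0*(-3))*1 = 0*1 = 0)
l(o, X) = 2 + X + o (l(o, X) = (X + o) + 2 = 2 + X + o)
r(P, q) = -4 (r(P, q) = -8 + (3 - 5)² = -8 + (-2)² = -8 + 4 = -4)
r(l(-1, v), 9)*(-148 - 19) = -4*(-148 - 19) = -4*(-167) = 668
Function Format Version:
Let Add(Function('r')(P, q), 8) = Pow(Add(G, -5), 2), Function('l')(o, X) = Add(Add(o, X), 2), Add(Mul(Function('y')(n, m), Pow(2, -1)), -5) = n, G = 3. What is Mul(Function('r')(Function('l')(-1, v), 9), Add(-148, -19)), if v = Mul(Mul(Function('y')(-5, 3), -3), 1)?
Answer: 668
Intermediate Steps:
Function('y')(n, m) = Add(10, Mul(2, n))
v = 0 (v = Mul(Mul(Add(10, Mul(2, -5)), -3), 1) = Mul(Mul(Add(10, -10), -3), 1) = Mul(Mul(0, -3), 1) = Mul(0, 1) = 0)
Function('l')(o, X) = Add(2, X, o) (Function('l')(o, X) = Add(Add(X, o), 2) = Add(2, X, o))
Function('r')(P, q) = -4 (Function('r')(P, q) = Add(-8, Pow(Add(3, -5), 2)) = Add(-8, Pow(-2, 2)) = Add(-8, 4) = -4)
Mul(Function('r')(Function('l')(-1, v), 9), Add(-148, -19)) = Mul(-4, Add(-148, -19)) = Mul(-4, -167) = 668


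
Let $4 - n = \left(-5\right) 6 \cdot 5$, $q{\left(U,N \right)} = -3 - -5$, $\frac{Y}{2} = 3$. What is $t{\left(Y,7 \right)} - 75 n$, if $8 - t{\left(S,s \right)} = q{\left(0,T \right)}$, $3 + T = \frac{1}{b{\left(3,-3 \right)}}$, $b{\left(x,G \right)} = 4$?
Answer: $-11544$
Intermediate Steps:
$Y = 6$ ($Y = 2 \cdot 3 = 6$)
$T = - \frac{11}{4}$ ($T = -3 + \frac{1}{4} = - \frac{11}{4} \approx -2.75$)
$q{\left(U,N \right)} = 2$ ($q{\left(U,N \right)} = -3 + 5 = 2$)
$t{\left(S,s \right)} = 6$ ($t{\left(S,s \right)} = 8 - 2 = 6$)
$n = 154$ ($n = 4 - \left(-5\right) 6 \cdot 5 = 4 - \left(-30\right) 5 = 4 - -150 = 4 + 150 = 154$)
$t{\left(Y,7 \right)} - 75 n = 6 - 11550 = -11544$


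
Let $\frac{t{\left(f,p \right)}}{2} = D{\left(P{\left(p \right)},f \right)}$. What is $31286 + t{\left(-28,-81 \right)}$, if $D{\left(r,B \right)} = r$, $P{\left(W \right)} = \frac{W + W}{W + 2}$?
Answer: $\frac{2471918}{79} \approx 31290.0$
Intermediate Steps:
$P{\left(W \right)} = \frac{2 W}{2 + W}$
$t{\left(f,p \right)} = \frac{4 p}{2 + p}$ ($t{\left(f,p \right)} = 2 \frac{2 p}{2 + p} = \frac{4 p}{2 + p}$)
$31286 + t{\left(-28,-81 \right)} = 31286 + 4 \left(-81\right) \frac{1}{2 - 81} = 31286 + 4 \left(-81\right) \frac{1}{-79} = 31286 + 4 \left(-81\right) \left(- \frac{1}{79}\right) = 31286 + \frac{324}{79} = \frac{2471918}{79}$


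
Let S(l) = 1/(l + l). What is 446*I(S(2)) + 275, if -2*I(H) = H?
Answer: 877/4 ≈ 219.25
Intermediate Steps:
S(l) = 1/(2*l)
I(H) = -H/2
446*I(S(2)) + 275 = 446*(-1/(4*2)) + 275 = 446*(-1/2*1/4) + 275 = 446*(-1/8) + 275 = -223/4 + 275 = 877/4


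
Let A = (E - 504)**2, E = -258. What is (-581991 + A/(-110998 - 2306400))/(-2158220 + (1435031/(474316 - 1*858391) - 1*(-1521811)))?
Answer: 270178415249156325/295442564545820494 ≈ 0.91449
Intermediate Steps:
A = 580644 (A = (-258 - 504)**2 = (-762)**2 = 580644)
(-581991 + A/(-110998 - 2306400))/(-2158220 + (1435031/(474316 - 1*858391) - 1*(-1521811))) = (-581991 + 580644/(-110998 - 2306400))/(-2158220 + (1435031/(474316 - 1*858391) - 1*(-1521811))) = (-581991 + 580644/(-2417398))/(-2158220 + (1435031/(474316 - 858391) + 1521811)) = (-581991 + 580644*(-1/2417398))/(-2158220 + (1435031/(-384075) + 1521811)) = (-581991 - 290322/1208699)/(-2158220 + (1435031*(-1/384075) + 1521811)) = -703452230031/(1208699*(-2158220 + (-1435031/384075 + 1521811))) = -703452230031/(1208699*(-2158220 + 584488124794/384075)) = -703452230031/(1208699*(-244430221706/384075)) = -703452230031/1208699*(-384075/244430221706) = 270178415249156325/295442564545820494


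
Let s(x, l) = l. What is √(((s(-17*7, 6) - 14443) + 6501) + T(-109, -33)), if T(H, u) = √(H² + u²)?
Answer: √(-7936 + √12970) ≈ 88.443*I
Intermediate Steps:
√(((s(-17*7, 6) - 14443) + 6501) + T(-109, -33)) = √(((6 - 14443) + 6501) + √((-109)² + (-33)²)) = √((-14437 + 6501) + √(11881 + 1089)) = √(-7936 + √12970)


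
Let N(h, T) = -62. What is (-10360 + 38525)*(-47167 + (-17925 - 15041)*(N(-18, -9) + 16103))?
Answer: -14895194681545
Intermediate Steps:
(-10360 + 38525)*(-47167 + (-17925 - 15041)*(N(-18, -9) + 16103)) = (-10360 + 38525)*(-47167 + (-17925 - 15041)*(-62 + 16103)) = 28165*(-47167 - 32966*16041) = 28165*(-47167 - 528807606) = 28165*(-528854773) = -14895194681545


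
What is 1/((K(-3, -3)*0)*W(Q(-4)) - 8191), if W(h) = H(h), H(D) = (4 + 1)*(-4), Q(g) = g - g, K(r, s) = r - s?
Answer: -1/8191 ≈ -0.00012209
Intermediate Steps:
Q(g) = 0
H(D) = -20 (H(D) = 5*(-4) = -20)
W(h) = -20
1/((K(-3, -3)*0)*W(Q(-4)) - 8191) = 1/(((-3 - 1*(-3))*0)*(-20) - 8191) = 1/(((-3 + 3)*0)*(-20) - 8191) = 1/((0*0)*(-20) - 8191) = 1/(0*(-20) - 8191) = 1/(0 - 8191) = 1/(-8191) = -1/8191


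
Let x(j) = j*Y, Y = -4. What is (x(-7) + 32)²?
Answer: 3600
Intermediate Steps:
x(j) = -4*j (x(j) = j*(-4) = -4*j)
(x(-7) + 32)² = (-4*(-7) + 32)² = (28 + 32)² = 60² = 3600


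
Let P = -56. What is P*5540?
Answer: -310240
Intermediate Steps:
P*5540 = -56*5540 = -310240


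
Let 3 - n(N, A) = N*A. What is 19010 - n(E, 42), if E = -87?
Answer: 15353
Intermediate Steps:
n(N, A) = 3 - A*N (n(N, A) = 3 - N*A = 3 - A*N)
19010 - n(E, 42) = 19010 - (3 - 1*42*(-87)) = 19010 - (3 + 3654) = 19010 - 1*3657 = 19010 - 3657 = 15353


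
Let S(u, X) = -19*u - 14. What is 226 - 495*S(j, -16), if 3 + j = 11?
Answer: 82396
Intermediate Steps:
j = 8 (j = -3 + 11 = 8)
S(u, X) = -14 - 19*u
226 - 495*S(j, -16) = 226 - 495*(-14 - 19*8) = 226 - 495*(-14 - 152) = 226 - 495*(-166) = 226 + 82170 = 82396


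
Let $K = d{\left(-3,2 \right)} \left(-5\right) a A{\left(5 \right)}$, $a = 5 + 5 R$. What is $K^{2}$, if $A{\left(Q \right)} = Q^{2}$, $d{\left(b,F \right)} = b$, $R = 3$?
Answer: $56250000$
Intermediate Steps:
$a = 20$ ($a = 5 + 5 \cdot 3 = 5 + 15 = 20$)
$K = 7500$ ($K = \left(-3\right) \left(-5\right) 20 \cdot 5^{2} = 15 \cdot 20 \cdot 25 = 300 \cdot 25 = 7500$)
$K^{2} = 7500^{2} = 56250000$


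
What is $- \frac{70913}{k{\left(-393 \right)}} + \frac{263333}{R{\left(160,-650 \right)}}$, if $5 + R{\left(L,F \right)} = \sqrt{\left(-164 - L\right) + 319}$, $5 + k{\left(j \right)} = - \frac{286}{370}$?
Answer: $\frac{- 215645119 i + 13118905 \sqrt{5}}{1068 \left(\sqrt{5} + 5 i\right)} \approx -31605.0 - 19628.0 i$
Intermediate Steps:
$k{\left(j \right)} = - \frac{1068}{185}$ ($k{\left(j \right)} = -5 - \frac{286}{370} = -5 - \frac{143}{185} = - \frac{1068}{185}$)
$R{\left(L,F \right)} = -5 + \sqrt{155 - L}$ ($R{\left(L,F \right)} = -5 + \sqrt{\left(-164 - L\right) + 319} = -5 + \sqrt{155 - L}$)
$- \frac{70913}{k{\left(-393 \right)}} + \frac{263333}{R{\left(160,-650 \right)}} = - \frac{70913}{- \frac{1068}{185}} + \frac{263333}{-5 + \sqrt{155 - 160}} = \left(-70913\right) \left(- \frac{185}{1068}\right) + \frac{263333}{-5 + \sqrt{155 - 160}} = \frac{13118905}{1068} + \frac{263333}{-5 + \sqrt{-5}} = \frac{13118905}{1068} + \frac{263333}{-5 + i \sqrt{5}}$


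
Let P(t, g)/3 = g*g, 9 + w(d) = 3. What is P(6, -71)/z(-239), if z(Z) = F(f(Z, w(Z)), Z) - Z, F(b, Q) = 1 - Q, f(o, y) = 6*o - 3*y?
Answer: 15123/479 ≈ 31.572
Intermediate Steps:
w(d) = -6 (w(d) = -9 + 3 = -6)
P(t, g) = 3*g² (P(t, g) = 3*(g*g) = 3*g²)
f(o, y) = -3*y + 6*o
z(Z) = 1 - 2*Z (z(Z) = (1 - Z) - Z = 1 - 2*Z)
P(6, -71)/z(-239) = (3*(-71)²)/(1 - 2*(-239)) = (3*5041)/(1 + 478) = 15123/479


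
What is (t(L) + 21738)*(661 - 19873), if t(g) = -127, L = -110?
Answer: -415190532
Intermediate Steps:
(t(L) + 21738)*(661 - 19873) = (-127 + 21738)*(661 - 19873) = 21611*(-19212) = -415190532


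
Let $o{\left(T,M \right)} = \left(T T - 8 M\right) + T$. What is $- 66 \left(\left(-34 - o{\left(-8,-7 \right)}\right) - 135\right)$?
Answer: $18546$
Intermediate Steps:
$o{\left(T,M \right)} = T + T^{2} - 8 M$ ($o{\left(T,M \right)} = \left(T^{2} - 8 M\right) + T = T + T^{2} - 8 M$)
$- 66 \left(\left(-34 - o{\left(-8,-7 \right)}\right) - 135\right) = - 66 \left(\left(-34 - \left(-8 + \left(-8\right)^{2} - -56\right)\right) - 135\right) = - 66 \left(\left(-34 - \left(-8 + 64 + 56\right)\right) - 135\right) = - 66 \left(\left(-34 - 112\right) - 135\right) = - 66 \left(-146 - 135\right) = \left(-66\right) \left(-281\right) = 18546$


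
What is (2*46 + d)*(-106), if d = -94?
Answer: 212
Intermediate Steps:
(2*46 + d)*(-106) = (2*46 - 94)*(-106) = (92 - 94)*(-106) = -2*(-106) = 212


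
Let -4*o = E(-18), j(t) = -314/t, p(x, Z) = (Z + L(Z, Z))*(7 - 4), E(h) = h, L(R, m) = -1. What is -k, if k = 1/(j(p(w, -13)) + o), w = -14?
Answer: -42/503 ≈ -0.083499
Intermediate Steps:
p(x, Z) = -3 + 3*Z (p(x, Z) = (Z - 1)*(7 - 4) = (-1 + Z)*3 = -3 + 3*Z)
o = 9/2 (o = -¼*(-18) = 9/2 ≈ 4.5000)
k = 42/503 (k = 1/(-314/(-3 + 3*(-13)) + 9/2) = 1/(-314/(-3 - 39) + 9/2) = 1/(-314/(-42) + 9/2) = 1/(-314*(-1/42) + 9/2) = 1/(157/21 + 9/2) = 1/(503/42) = 42/503 ≈ 0.083499)
-k = -1*42/503 = -42/503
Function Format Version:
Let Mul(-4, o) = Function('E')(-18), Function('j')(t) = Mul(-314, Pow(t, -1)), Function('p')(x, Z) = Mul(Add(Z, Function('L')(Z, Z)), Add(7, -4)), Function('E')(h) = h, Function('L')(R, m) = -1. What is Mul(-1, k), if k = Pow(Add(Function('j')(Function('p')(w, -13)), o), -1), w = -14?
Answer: Rational(-42, 503) ≈ -0.083499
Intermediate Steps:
Function('p')(x, Z) = Add(-3, Mul(3, Z)) (Function('p')(x, Z) = Mul(Add(Z, -1), Add(7, -4)) = Mul(Add(-1, Z), 3) = Add(-3, Mul(3, Z)))
o = Rational(9, 2) (o = Mul(Rational(-1, 4), -18) = Rational(9, 2) ≈ 4.5000)
k = Rational(42, 503) (k = Pow(Add(Mul(-314, Pow(Add(-3, Mul(3, -13)), -1)), Rational(9, 2)), -1) = Pow(Add(Mul(-314, Pow(Add(-3, -39), -1)), Rational(9, 2)), -1) = Pow(Add(Mul(-314, Pow(-42, -1)), Rational(9, 2)), -1) = Pow(Add(Mul(-314, Rational(-1, 42)), Rational(9, 2)), -1) = Pow(Add(Rational(157, 21), Rational(9, 2)), -1) = Pow(Rational(503, 42), -1) = Rational(42, 503) ≈ 0.083499)
Mul(-1, k) = Mul(-1, Rational(42, 503)) = Rational(-42, 503)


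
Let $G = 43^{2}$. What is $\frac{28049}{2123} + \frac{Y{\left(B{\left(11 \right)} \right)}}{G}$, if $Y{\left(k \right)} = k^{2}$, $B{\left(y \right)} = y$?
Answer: $\frac{52119484}{3925427} \approx 13.277$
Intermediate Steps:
$G = 1849$
$\frac{28049}{2123} + \frac{Y{\left(B{\left(11 \right)} \right)}}{G} = \frac{28049}{2123} + \frac{11^{2}}{1849} = 28049 \cdot \frac{1}{2123} + 121 \cdot \frac{1}{1849} = \frac{28049}{2123} + \frac{121}{1849} = \frac{52119484}{3925427}$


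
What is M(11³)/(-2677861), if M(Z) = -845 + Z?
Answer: -486/2677861 ≈ -0.00018149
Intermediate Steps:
M(11³)/(-2677861) = (-845 + 11³)/(-2677861) = (-845 + 1331)*(-1/2677861) = 486*(-1/2677861) = -486/2677861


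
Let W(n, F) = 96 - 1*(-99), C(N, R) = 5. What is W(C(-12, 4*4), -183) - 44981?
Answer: -44786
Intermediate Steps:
W(n, F) = 195 (W(n, F) = 96 + 99 = 195)
W(C(-12, 4*4), -183) - 44981 = 195 - 44981 = -44786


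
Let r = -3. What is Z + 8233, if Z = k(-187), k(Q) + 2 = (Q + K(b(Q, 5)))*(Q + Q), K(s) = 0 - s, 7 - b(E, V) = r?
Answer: 81909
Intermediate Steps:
b(E, V) = 10 (b(E, V) = 7 - 1*(-3) = 7 + 3 = 10)
K(s) = -s
k(Q) = -2 + 2*Q*(-10 + Q) (k(Q) = -2 + (Q - 1*10)*(Q + Q) = -2 + (Q - 10)*(2*Q) = -2 + (-10 + Q)*(2*Q) = -2 + 2*Q*(-10 + Q))
Z = 73676 (Z = -2 - 20*(-187) + 2*(-187)**2 = -2 + 3740 + 2*34969 = -2 + 3740 + 69938 = 73676)
Z + 8233 = 73676 + 8233 = 81909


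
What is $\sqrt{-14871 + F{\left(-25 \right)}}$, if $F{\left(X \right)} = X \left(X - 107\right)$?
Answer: $i \sqrt{11571} \approx 107.57 i$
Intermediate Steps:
$F{\left(X \right)} = X \left(-107 + X\right)$
$\sqrt{-14871 + F{\left(-25 \right)}} = \sqrt{-14871 - 25 \left(-107 - 25\right)} = \sqrt{-14871 - -3300} = \sqrt{-14871 + 3300} = \sqrt{-11571} = i \sqrt{11571}$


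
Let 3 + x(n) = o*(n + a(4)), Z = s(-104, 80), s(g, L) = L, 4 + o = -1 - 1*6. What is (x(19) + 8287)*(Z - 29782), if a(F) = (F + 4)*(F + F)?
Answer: -218933442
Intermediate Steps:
o = -11 (o = -4 + (-1 - 1*6) = -4 + (-1 - 6) = -4 - 7 = -11)
a(F) = 2*F*(4 + F) (a(F) = (4 + F)*(2*F) = 2*F*(4 + F))
Z = 80
x(n) = -707 - 11*n (x(n) = -3 - 11*(n + 2*4*(4 + 4)) = -3 - 11*(n + 2*4*8) = -3 - 11*(n + 64) = -3 - 11*(64 + n) = -3 + (-704 - 11*n) = -707 - 11*n)
(x(19) + 8287)*(Z - 29782) = ((-707 - 11*19) + 8287)*(80 - 29782) = ((-707 - 209) + 8287)*(-29702) = (-916 + 8287)*(-29702) = 7371*(-29702) = -218933442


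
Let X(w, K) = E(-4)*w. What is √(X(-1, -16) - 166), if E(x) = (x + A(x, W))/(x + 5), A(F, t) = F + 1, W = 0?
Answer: I*√159 ≈ 12.61*I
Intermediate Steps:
A(F, t) = 1 + F
E(x) = (1 + 2*x)/(5 + x) (E(x) = (x + (1 + x))/(x + 5) = (1 + 2*x)/(5 + x))
X(w, K) = -7*w (X(w, K) = ((1 + 2*(-4))/(5 - 4))*w = ((1 - 8)/1)*w = (1*(-7))*w = -7*w)
√(X(-1, -16) - 166) = √(-7*(-1) - 166) = √(7 - 166) = √(-159) = I*√159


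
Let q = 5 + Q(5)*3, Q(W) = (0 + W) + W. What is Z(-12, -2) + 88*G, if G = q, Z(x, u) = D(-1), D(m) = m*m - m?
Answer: 3082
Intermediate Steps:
Q(W) = 2*W (Q(W) = W + W = 2*W)
D(m) = m² - m
q = 35 (q = 5 + (2*5)*3 = 5 + 10*3 = 5 + 30 = 35)
Z(x, u) = 2 (Z(x, u) = -(-1 - 1) = -1*(-2) = 2)
G = 35
Z(-12, -2) + 88*G = 2 + 88*35 = 2 + 3080 = 3082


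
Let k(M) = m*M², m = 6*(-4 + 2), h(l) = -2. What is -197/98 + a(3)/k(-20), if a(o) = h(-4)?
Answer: -236351/117600 ≈ -2.0098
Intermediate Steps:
m = -12 (m = 6*(-2) = -12)
a(o) = -2
k(M) = -12*M²
-197/98 + a(3)/k(-20) = -197/98 - 2/((-12*(-20)²)) = -197*1/98 - 2/((-12*400)) = -197/98 - 2/(-4800) = -197/98 - 2*(-1/4800) = -197/98 + 1/2400 = -236351/117600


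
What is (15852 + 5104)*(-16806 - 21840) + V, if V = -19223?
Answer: -809884799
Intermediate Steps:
(15852 + 5104)*(-16806 - 21840) + V = (15852 + 5104)*(-16806 - 21840) - 19223 = 20956*(-38646) - 19223 = -809865576 - 19223 = -809884799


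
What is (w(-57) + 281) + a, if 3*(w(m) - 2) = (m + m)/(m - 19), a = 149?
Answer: 865/2 ≈ 432.50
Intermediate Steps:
w(m) = 2 + 2*m/(3*(-19 + m)) (w(m) = 2 + ((m + m)/(m - 19))/3 = 2 + ((2*m)/(-19 + m))/3 = 2 + (2*m/(-19 + m))/3 = 2 + 2*m/(3*(-19 + m)))
(w(-57) + 281) + a = (2*(-57 + 4*(-57))/(3*(-19 - 57)) + 281) + 149 = ((2/3)*(-57 - 228)/(-76) + 281) + 149 = ((2/3)*(-1/76)*(-285) + 281) + 149 = (5/2 + 281) + 149 = 567/2 + 149 = 865/2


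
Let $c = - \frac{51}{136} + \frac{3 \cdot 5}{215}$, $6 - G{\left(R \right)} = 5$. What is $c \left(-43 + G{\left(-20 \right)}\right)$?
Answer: $\frac{2205}{172} \approx 12.82$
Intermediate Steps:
$G{\left(R \right)} = 1$ ($G{\left(R \right)} = 6 - 5 = 1$)
$c = - \frac{105}{344}$ ($c = \left(-51\right) \frac{1}{136} + 15 \cdot \frac{1}{215} = - \frac{3}{8} + \frac{3}{43} = - \frac{105}{344} \approx -0.30523$)
$c \left(-43 + G{\left(-20 \right)}\right) = - \frac{105 \left(-43 + 1\right)}{344} = \left(- \frac{105}{344}\right) \left(-42\right) = \frac{2205}{172}$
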